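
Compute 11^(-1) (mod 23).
Since 23 is prime, by Fermat 11^(-1) ≡ 11^{21} ≡ 21 (mod 23). Verify: 11 × 21 = 231 ≡ 1 (mod 23)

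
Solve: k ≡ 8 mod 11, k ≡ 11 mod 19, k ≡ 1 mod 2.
M = 11 × 19 × 2 = 418. M₁ = 38, y₁ ≡ 9 mod 11. M₂ = 22, y₂ ≡ 13 mod 19. M₃ = 209, y₃ ≡ 1 mod 2. k = 8×38×9 + 11×22×13 + 1×209×1 ≡ 239 mod 418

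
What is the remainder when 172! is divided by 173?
By Wilson's theorem, (172)! ≡ -1 ≡ 172 (mod 173)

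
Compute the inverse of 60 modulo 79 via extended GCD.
Extended GCD: 60(-25) + 79(19) = 1. So 60^(-1) ≡ -25 ≡ 54 mod 79. Verify: 60 × 54 = 3240 ≡ 1 mod 79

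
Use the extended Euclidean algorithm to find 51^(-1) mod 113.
Extended GCD: 51(-31) + 113(14) = 1. So 51^(-1) ≡ -31 ≡ 82 mod 113. Verify: 51 × 82 = 4182 ≡ 1 mod 113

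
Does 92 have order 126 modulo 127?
ord_127(92) divides 126. For each prime q|126: 92^{63}≡126, 92^{42}≡107, 92^{18}≡32, none ≡ 1. So 92 has order 126 and is a primitive root mod 127.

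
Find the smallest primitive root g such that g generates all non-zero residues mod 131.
g = 2. For each prime q|130: 2^{65}≡130, 2^{26}≡53, 2^{10}≡107, none ≡ 1, so ord_131(2) = 130 and 2 is a primitive root.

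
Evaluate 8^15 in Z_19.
By repeated squaring mod 19: 8^{1}≡8, 8^{2}≡7, 8^{4}≡11, 8^{8}≡7. Then 8^{15} = 8^{8+4+2+1} ≡ 7 × 11 × 7 × 8 ≡ 18 mod 19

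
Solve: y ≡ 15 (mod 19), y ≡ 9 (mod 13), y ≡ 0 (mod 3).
M = 19 × 13 × 3 = 741. M₁ = 39, y₁ ≡ 1 (mod 19). M₂ = 57, y₂ ≡ 8 (mod 13). M₃ = 247, y₃ ≡ 1 (mod 3). y = 15×39×1 + 9×57×8 + 0×247×1 ≡ 243 (mod 741)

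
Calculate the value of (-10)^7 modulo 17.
By repeated squaring mod 17: (-10)^{1}≡7, (-10)^{2}≡15, (-10)^{4}≡4. Then (-10)^{7} = (-10)^{4+2+1} ≡ 4 × 15 × 7 ≡ 12 mod 17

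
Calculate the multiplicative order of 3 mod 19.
Powers of 3 mod 19: 3^1≡3, 3^2≡9, 3^3≡8, 3^4≡5, 3^5≡15, 3^6≡7, 3^7≡2, 3^8≡6, 3^9≡18, 3^10≡16, 3^11≡10, 3^12≡11, 3^13≡14, 3^14≡4, 3^15≡12, 3^16≡17, 3^17≡13, 3^18≡1. Order = 18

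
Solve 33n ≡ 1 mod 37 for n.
Since 37 is prime, by Fermat 33^(-1) ≡ 33^{35} ≡ 9 mod 37. Verify: 33 × 9 = 297 ≡ 1 mod 37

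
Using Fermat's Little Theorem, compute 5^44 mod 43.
By Fermat: 5^{42} ≡ 1 (mod 43). So 5^{44} = 5^{42} · 5^{2} ≡ 5^{2} ≡ 25 (mod 43)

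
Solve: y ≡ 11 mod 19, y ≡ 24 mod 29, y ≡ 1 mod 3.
M = 19 × 29 × 3 = 1653. M₁ = 87, y₁ ≡ 7 mod 19. M₂ = 57, y₂ ≡ 28 mod 29. M₃ = 551, y₃ ≡ 2 mod 3. y = 11×87×7 + 24×57×28 + 1×551×2 ≡ 1474 mod 1653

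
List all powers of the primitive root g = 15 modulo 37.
15^1, 15^2, ..., 15^{36} mod 37: [15, 3, 8, 9, 24, 27, 35, 7, 31, 21, 19, 26, 20, 4, 23, 12, 32, 36, 22, 34, 29, 28, 13, 10, 2, 30, 6, 16, 18, 11, 17, 33, 14, 25, 5, 1]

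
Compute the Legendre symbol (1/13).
(1/13) = 1^{6} mod 13 = 1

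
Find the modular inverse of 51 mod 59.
Since 59 is prime, by Fermat 51^(-1) ≡ 51^{57} ≡ 22 (mod 59). Verify: 51 × 22 = 1122 ≡ 1 (mod 59)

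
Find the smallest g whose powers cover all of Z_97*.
g = 5. For each prime q|96: 5^{48}≡96, 5^{32}≡35, none ≡ 1, so ord_97(5) = 96 and 5 is a primitive root.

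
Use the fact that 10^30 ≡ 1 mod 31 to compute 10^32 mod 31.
By Fermat: 10^{30} ≡ 1 mod 31. So 10^{32} = 10^{30} · 10^{2} ≡ 10^{2} ≡ 7 mod 31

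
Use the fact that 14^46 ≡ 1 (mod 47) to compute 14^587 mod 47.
By Fermat: 14^{46} ≡ 1 (mod 47). 587 ≡ 35 (mod 46). So 14^{587} ≡ 14^{35} ≡ 25 (mod 47)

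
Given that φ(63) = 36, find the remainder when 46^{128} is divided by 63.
By Euler: 46^{36} ≡ 1 (mod 63) since gcd(46, 63) = 1. 128 = 3×36 + 20. So 46^{128} ≡ 46^{20} ≡ 37 (mod 63)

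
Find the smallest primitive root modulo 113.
g = 3. For each prime q|112: 3^{56}≡112, 3^{16}≡49, none ≡ 1, so ord_113(3) = 112 and 3 is a primitive root.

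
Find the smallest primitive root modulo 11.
g = 2. For each prime q|10: 2^{5}≡10, 2^{2}≡4, none ≡ 1, so ord_11(2) = 10 and 2 is a primitive root.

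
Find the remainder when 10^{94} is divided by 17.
By Fermat: 10^{16} ≡ 1 (mod 17). 94 = 5×16 + 14. So 10^{94} ≡ 10^{14} ≡ 8 (mod 17)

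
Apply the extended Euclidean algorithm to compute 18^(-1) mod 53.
Extended GCD: 18(3) + 53(-1) = 1. So 18^(-1) ≡ 3 mod 53. Verify: 18 × 3 = 54 ≡ 1 mod 53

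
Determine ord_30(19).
Powers of 19 mod 30: 19^1≡19, 19^2≡1. So the order of 19 is 2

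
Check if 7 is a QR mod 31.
By Euler's criterion: 7^{15} ≡ 1 mod 31. Since this equals 1, 7 is a QR.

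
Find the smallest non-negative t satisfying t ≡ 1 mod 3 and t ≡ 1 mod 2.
M = 3 × 2 = 6. M₁ = 2, y₁ ≡ 2 mod 3. M₂ = 3, y₂ ≡ 1 mod 2. t = 1×2×2 + 1×3×1 ≡ 1 mod 6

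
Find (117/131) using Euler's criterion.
(117/131) = 117^{65} mod 131 = 1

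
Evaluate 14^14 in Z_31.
By repeated squaring (mod 31): 14^{1}≡14, 14^{2}≡10, 14^{4}≡7, 14^{8}≡18. Then 14^{14} = 14^{8+4+2} ≡ 18 × 7 × 10 ≡ 20 (mod 31)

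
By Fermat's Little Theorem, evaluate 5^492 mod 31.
By Fermat: 5^{30} ≡ 1 (mod 31). 492 ≡ 12 (mod 30). So 5^{492} ≡ 5^{12} ≡ 1 (mod 31)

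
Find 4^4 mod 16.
4^{4} = 256 ≡ 0 mod 16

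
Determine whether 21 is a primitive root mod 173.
21^{86} ≡ 1 mod 173 and 86 < 172, so ord_173(21) = 86 ≠ 172 and 21 is not a primitive root.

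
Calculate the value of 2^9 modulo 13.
By repeated squaring mod 13: 2^{1}≡2, 2^{2}≡4, 2^{4}≡3, 2^{8}≡9. Then 2^{9} = 2^{8+1} ≡ 9 × 2 ≡ 5 mod 13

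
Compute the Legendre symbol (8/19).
(8/19) = 8^{9} mod 19 = -1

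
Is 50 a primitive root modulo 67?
ord_67(50) divides 66. For each prime q|66: 50^{33}≡66, 50^{22}≡37, 50^{6}≡15, none ≡ 1. So 50 has order 66 and is a primitive root mod 67.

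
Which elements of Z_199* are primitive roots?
There are φ(198) = 60 primitive roots mod 199: {3, 6, 15, 22, 30, 34, 38, 39, 41, 44, 48, 54, 68, 69, 71, 73, 75, 77, 84, 87, 95, 97, 99, 105, 108, 110, 113, 118, 119, 120, 127, 129, 133, 134, 142, 143, 146, 148, 149, 150, 152, 153, 154, 163, 164, 166, 167, 168, 170, 173, 176, 179, 183, 185, 186, 189, 190, 192, 195, 197}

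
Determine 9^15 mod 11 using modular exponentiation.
Using Fermat: 9^{10} ≡ 1 (mod 11). 15 ≡ 5 (mod 10). So 9^{15} ≡ 9^{5} ≡ 1 (mod 11)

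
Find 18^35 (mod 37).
By repeated squaring (mod 37): 18^{1}≡18, 18^{2}≡28, 18^{4}≡7, 18^{8}≡12, 18^{16}≡33, 18^{32}≡16. Then 18^{35} = 18^{32+2+1} ≡ 16 × 28 × 18 ≡ 35 (mod 37)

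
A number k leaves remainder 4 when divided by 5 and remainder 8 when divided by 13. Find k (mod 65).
M = 5 × 13 = 65. M₁ = 13, y₁ ≡ 2 (mod 5). M₂ = 5, y₂ ≡ 8 (mod 13). k = 4×13×2 + 8×5×8 ≡ 34 (mod 65)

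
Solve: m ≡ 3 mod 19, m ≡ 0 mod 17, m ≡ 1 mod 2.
M = 19 × 17 × 2 = 646. M₁ = 34, y₁ ≡ 14 mod 19. M₂ = 38, y₂ ≡ 13 mod 17. M₃ = 323, y₃ ≡ 1 mod 2. m = 3×34×14 + 0×38×13 + 1×323×1 ≡ 459 mod 646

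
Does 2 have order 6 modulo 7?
2^{3} ≡ 1 mod 7 and 3 < 6, so ord_7(2) = 3 ≠ 6 and 2 is not a primitive root.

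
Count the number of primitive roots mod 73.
There are φ(73-1) = φ(72) = 24 primitive roots modulo 73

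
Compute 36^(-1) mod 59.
Since 59 is prime, by Fermat 36^(-1) ≡ 36^{57} ≡ 41 mod 59. Verify: 36 × 41 = 1476 ≡ 1 mod 59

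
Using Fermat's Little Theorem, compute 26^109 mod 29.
By Fermat: 26^{28} ≡ 1 mod 29. 109 = 3×28 + 25. So 26^{109} ≡ 26^{25} ≡ 15 mod 29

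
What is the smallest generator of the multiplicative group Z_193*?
g = 5. For each prime q|192: 5^{96}≡192, 5^{64}≡84, none ≡ 1, so ord_193(5) = 192 and 5 is a primitive root.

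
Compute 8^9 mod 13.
By repeated squaring mod 13: 8^{1}≡8, 8^{2}≡12, 8^{4}≡1, 8^{8}≡1. Then 8^{9} = 8^{8+1} ≡ 1 × 8 ≡ 8 mod 13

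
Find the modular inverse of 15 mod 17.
Since 17 is prime, by Fermat 15^(-1) ≡ 15^{15} ≡ 8 (mod 17). Verify: 15 × 8 = 120 ≡ 1 (mod 17)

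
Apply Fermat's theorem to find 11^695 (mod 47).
By Fermat: 11^{46} ≡ 1 (mod 47). 695 ≡ 5 (mod 46). So 11^{695} ≡ 11^{5} ≡ 29 (mod 47)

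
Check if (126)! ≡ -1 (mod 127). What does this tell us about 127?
(126)! mod 127 = 126. Since this equals -1 (mod 127), Wilson confirms 127 is prime.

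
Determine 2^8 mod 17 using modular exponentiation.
By repeated squaring mod 17: 2^{1}≡2, 2^{2}≡4, 2^{4}≡16, 2^{8}≡1. So 2^{8} ≡ 1 mod 17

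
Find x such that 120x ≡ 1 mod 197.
Since 197 is prime, by Fermat 120^(-1) ≡ 120^{195} ≡ 110 mod 197. Verify: 120 × 110 = 13200 ≡ 1 mod 197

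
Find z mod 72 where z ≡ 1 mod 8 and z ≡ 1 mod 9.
M = 8 × 9 = 72. M₁ = 9, y₁ ≡ 1 mod 8. M₂ = 8, y₂ ≡ 8 mod 9. z = 1×9×1 + 1×8×8 ≡ 1 mod 72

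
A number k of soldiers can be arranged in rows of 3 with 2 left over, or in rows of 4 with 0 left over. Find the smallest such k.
M = 3 × 4 = 12. M₁ = 4, y₁ ≡ 1 (mod 3). M₂ = 3, y₂ ≡ 3 (mod 4). k = 2×4×1 + 0×3×3 ≡ 8 (mod 12)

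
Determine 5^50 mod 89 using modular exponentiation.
By repeated squaring (mod 89): 5^{1}≡5, 5^{2}≡25, 5^{4}≡2, 5^{8}≡4, 5^{16}≡16, 5^{32}≡78. Then 5^{50} = 5^{32+16+2} ≡ 78 × 16 × 25 ≡ 50 (mod 89)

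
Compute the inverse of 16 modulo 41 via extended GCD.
Extended GCD: 16(18) + 41(-7) = 1. So 16^(-1) ≡ 18 mod 41. Verify: 16 × 18 = 288 ≡ 1 mod 41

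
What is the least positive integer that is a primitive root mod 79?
g = 3. Powers: [3, 9, 27, 2, 6, 18, 54, 4, ...] generates all 78 non-zero residues.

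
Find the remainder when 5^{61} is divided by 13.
By Fermat: 5^{12} ≡ 1 mod 13. 61 = 5×12 + 1. So 5^{61} ≡ 5^{1} ≡ 5 mod 13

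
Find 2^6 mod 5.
Using Fermat: 2^{4} ≡ 1 mod 5. 6 ≡ 2 mod 4. So 2^{6} ≡ 2^{2} ≡ 4 mod 5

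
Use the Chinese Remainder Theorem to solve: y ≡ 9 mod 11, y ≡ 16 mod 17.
M = 11 × 17 = 187. M₁ = 17, y₁ ≡ 2 mod 11. M₂ = 11, y₂ ≡ 14 mod 17. y = 9×17×2 + 16×11×14 ≡ 152 mod 187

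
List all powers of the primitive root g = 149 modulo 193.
149^1, 149^2, ..., 149^{192} mod 193: [149, 6, 122, 36, 153, 23, 146, 138, 104, 56, 45, 143, 77, 86, 76, 130, 70, 8, 34, 48, 11, 95, 66, 184, 10, 139, 60, 62, 167, 179, 37, 109, 29, 75, 174, 64, 79, 191, 88, 181, 142, 121, 80, 147, 94, 110, 178, 81, 103, 100, 39, 21, 41, 126, 53, 177, 125, 97, 171, 3, 61, 18, 173, 108, 73, 69, 52, 28, 119, 168, 135, 43, 38, 65, 35, 4, 17, 24, 102, 144, 33, 92, 5, 166, 30, 31, 180, 186, 115, 151, 111, 134, 87, 32, 136, 192, 44, 187, 71, 157, 40, 170, 47, 55, 89, 137, 148, 50, 116, 107, 117, 63, 123, 185, 159, 145, 182, 98, 127, 9, 183, 54, 133, 131, 26, 14, 156, 84, 164, 118, 19, 129, 114, 2, 105, 12, 51, 72, 113, 46, 99, 83, 15, 112, 90, 93, 154, 172, 152, 67, 140, 16, 68, 96, 22, 190, 132, 175, 20, 85, 120, 124, 141, 165, 74, 25, 58, 150, 155, 128, 158, 189, 176, 169, 91, 49, 160, 101, 188, 27, 163, 162, 13, 7, 78, 42, 82, 59, 106, 161, 57, 1]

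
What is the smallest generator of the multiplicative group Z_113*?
g = 3. Powers: [3, 9, 27, 81, 17, 51, ...] generates all 112 non-zero residues.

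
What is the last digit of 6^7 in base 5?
Using Fermat: 6^{4} ≡ 1 (mod 5). 7 ≡ 3 (mod 4). So 6^{7} ≡ 6^{3} ≡ 1 (mod 5)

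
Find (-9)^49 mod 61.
By repeated squaring mod 61: (-9)^{1}≡52, (-9)^{2}≡20, (-9)^{4}≡34, (-9)^{8}≡58, (-9)^{16}≡9, (-9)^{32}≡20. Then (-9)^{49} = (-9)^{32+16+1} ≡ 20 × 9 × 52 ≡ 27 mod 61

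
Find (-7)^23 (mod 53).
By repeated squaring (mod 53): (-7)^{1}≡46, (-7)^{2}≡49, (-7)^{4}≡16, (-7)^{8}≡44, (-7)^{16}≡28. Then (-7)^{23} = (-7)^{16+4+2+1} ≡ 28 × 16 × 49 × 46 ≡ 36 (mod 53)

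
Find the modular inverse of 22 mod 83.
Since 83 is prime, by Fermat 22^(-1) ≡ 22^{81} ≡ 34 mod 83. Verify: 22 × 34 = 748 ≡ 1 mod 83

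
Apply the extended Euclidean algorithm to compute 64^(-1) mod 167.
Extended GCD: 64(-60) + 167(23) = 1. So 64^(-1) ≡ -60 ≡ 107 (mod 167). Verify: 64 × 107 = 6848 ≡ 1 (mod 167)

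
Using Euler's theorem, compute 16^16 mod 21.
By Euler: 16^{12} ≡ 1 mod 21 since gcd(16, 21) = 1. 16 = 1×12 + 4. So 16^{16} ≡ 16^{4} ≡ 16 mod 21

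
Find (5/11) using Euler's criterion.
(5/11) = 5^{5} mod 11 = 1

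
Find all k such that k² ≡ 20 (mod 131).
The square roots of 20 mod 131 are 46 and 85. Verify: 46² = 2116 ≡ 20 (mod 131)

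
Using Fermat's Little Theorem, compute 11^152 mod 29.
By Fermat: 11^{28} ≡ 1 mod 29. 152 = 5×28 + 12. So 11^{152} ≡ 11^{12} ≡ 23 mod 29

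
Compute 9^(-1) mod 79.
Since 79 is prime, by Fermat 9^(-1) ≡ 9^{77} ≡ 44 mod 79. Verify: 9 × 44 = 396 ≡ 1 mod 79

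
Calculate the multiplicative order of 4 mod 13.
Powers of 4 mod 13: 4^1≡4, 4^2≡3, 4^3≡12, 4^4≡9, 4^5≡10, 4^6≡1. Order = 6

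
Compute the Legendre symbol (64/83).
(64/83) = 64^{41} mod 83 = 1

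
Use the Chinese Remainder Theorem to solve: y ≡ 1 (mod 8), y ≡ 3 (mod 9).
M = 8 × 9 = 72. M₁ = 9, y₁ ≡ 1 (mod 8). M₂ = 8, y₂ ≡ 8 (mod 9). y = 1×9×1 + 3×8×8 ≡ 57 (mod 72)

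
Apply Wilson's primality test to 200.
(199)! mod 200 = 0. Since 0 ≢ -1 mod 200, 200 is not prime.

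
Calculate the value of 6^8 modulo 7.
Using Fermat: 6^{6} ≡ 1 (mod 7). 8 ≡ 2 (mod 6). So 6^{8} ≡ 6^{2} ≡ 1 (mod 7)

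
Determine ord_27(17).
Powers of 17 mod 27: 17^1≡17, 17^2≡19, 17^3≡26, 17^4≡10, 17^5≡8, 17^6≡1. So the order of 17 is 6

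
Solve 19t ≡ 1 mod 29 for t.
Since 29 is prime, by Fermat 19^(-1) ≡ 19^{27} ≡ 26 mod 29. Verify: 19 × 26 = 494 ≡ 1 mod 29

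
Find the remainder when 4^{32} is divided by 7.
By Fermat: 4^{6} ≡ 1 mod 7. 32 = 5×6 + 2. So 4^{32} ≡ 4^{2} ≡ 2 mod 7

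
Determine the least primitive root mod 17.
g = 3. Powers: [3, 9, 10, 13, 5, 15, 11, ...] generates all 16 non-zero residues.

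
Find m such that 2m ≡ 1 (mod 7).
Since 7 is prime, by Fermat 2^(-1) ≡ 2^{5} ≡ 4 (mod 7). Verify: 2 × 4 = 8 ≡ 1 (mod 7)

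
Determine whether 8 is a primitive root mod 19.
8^{6} ≡ 1 mod 19 and 6 < 18, so ord_19(8) = 6 ≠ 18 and 8 is not a primitive root.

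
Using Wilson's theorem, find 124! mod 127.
(126)! = (124)! × (125) × (126) ≡ -1 mod 127. So (124)! ≡ -1 × [(126)(125)]^(-1) ≡ 63 mod 127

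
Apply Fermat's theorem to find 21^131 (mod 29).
By Fermat: 21^{28} ≡ 1 (mod 29). 131 = 4×28 + 19. So 21^{131} ≡ 21^{19} ≡ 27 (mod 29)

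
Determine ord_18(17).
Powers of 17 mod 18: 17^1≡17, 17^2≡1. Order = 2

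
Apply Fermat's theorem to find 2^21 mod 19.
By Fermat: 2^{18} ≡ 1 mod 19. So 2^{21} = 2^{18} · 2^{3} ≡ 2^{3} ≡ 8 mod 19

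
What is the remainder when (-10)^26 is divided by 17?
Using Fermat: (-10)^{16} ≡ 1 mod 17. 26 ≡ 10 mod 16. So (-10)^{26} ≡ (-10)^{10} ≡ 2 mod 17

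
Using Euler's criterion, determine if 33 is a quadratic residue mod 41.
By Euler's criterion: 33^{20} ≡ 1 mod 41. Since this equals 1, 33 is a QR.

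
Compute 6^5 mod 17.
By repeated squaring (mod 17): 6^{1}≡6, 6^{2}≡2, 6^{4}≡4. Then 6^{5} = 6^{4+1} ≡ 4 × 6 ≡ 7 (mod 17)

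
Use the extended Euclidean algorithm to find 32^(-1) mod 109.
Extended GCD: 32(-17) + 109(5) = 1. So 32^(-1) ≡ -17 ≡ 92 (mod 109). Verify: 32 × 92 = 2944 ≡ 1 (mod 109)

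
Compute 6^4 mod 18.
6^{4} = 1296 ≡ 0 (mod 18)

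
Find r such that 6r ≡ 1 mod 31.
Since 31 is prime, by Fermat 6^(-1) ≡ 6^{29} ≡ 26 mod 31. Verify: 6 × 26 = 156 ≡ 1 mod 31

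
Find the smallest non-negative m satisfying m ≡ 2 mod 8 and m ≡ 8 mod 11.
M = 8 × 11 = 88. M₁ = 11, y₁ ≡ 3 mod 8. M₂ = 8, y₂ ≡ 7 mod 11. m = 2×11×3 + 8×8×7 ≡ 74 mod 88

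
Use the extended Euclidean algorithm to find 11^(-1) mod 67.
Extended GCD: 11(-6) + 67(1) = 1. So 11^(-1) ≡ -6 ≡ 61 mod 67. Verify: 11 × 61 = 671 ≡ 1 mod 67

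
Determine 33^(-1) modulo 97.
Since 97 is prime, by Fermat 33^(-1) ≡ 33^{95} ≡ 50 (mod 97). Verify: 33 × 50 = 1650 ≡ 1 (mod 97)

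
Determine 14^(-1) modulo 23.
Since 23 is prime, by Fermat 14^(-1) ≡ 14^{21} ≡ 5 (mod 23). Verify: 14 × 5 = 70 ≡ 1 (mod 23)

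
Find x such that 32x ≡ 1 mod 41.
Since 41 is prime, by Fermat 32^(-1) ≡ 32^{39} ≡ 9 mod 41. Verify: 32 × 9 = 288 ≡ 1 mod 41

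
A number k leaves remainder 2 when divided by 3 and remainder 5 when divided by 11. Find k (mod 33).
M = 3 × 11 = 33. M₁ = 11, y₁ ≡ 2 (mod 3). M₂ = 3, y₂ ≡ 4 (mod 11). k = 2×11×2 + 5×3×4 ≡ 5 (mod 33)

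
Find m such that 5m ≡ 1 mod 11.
Since 11 is prime, by Fermat 5^(-1) ≡ 5^{9} ≡ 9 mod 11. Verify: 5 × 9 = 45 ≡ 1 mod 11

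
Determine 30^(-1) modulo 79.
Since 79 is prime, by Fermat 30^(-1) ≡ 30^{77} ≡ 29 (mod 79). Verify: 30 × 29 = 870 ≡ 1 (mod 79)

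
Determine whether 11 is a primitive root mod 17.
ord_17(11) divides 16. For each prime q|16: 11^{8}≡16, none ≡ 1. So 11 has order 16 and is a primitive root mod 17.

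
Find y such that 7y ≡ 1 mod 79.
Since 79 is prime, by Fermat 7^(-1) ≡ 7^{77} ≡ 34 mod 79. Verify: 7 × 34 = 238 ≡ 1 mod 79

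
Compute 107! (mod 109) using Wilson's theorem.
(108)! = (107)! × (108) ≡ -1 (mod 109). So (107)! ≡ -1 × (108)^(-1) ≡ (-1)×(-1) = 1 (mod 109)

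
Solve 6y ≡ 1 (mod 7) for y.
Since 7 is prime, by Fermat 6^(-1) ≡ 6^{5} ≡ 6 (mod 7). Verify: 6 × 6 = 36 ≡ 1 (mod 7)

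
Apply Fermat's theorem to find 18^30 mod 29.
By Fermat: 18^{28} ≡ 1 mod 29. So 18^{30} = 18^{28} · 18^{2} ≡ 18^{2} ≡ 5 mod 29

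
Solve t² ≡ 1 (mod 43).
The square roots of 1 mod 43 are 1 and 42. Verify: 1² = 1 ≡ 1 (mod 43)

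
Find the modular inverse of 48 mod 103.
Since 103 is prime, by Fermat 48^(-1) ≡ 48^{101} ≡ 88 (mod 103). Verify: 48 × 88 = 4224 ≡ 1 (mod 103)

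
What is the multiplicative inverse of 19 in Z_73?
Since 73 is prime, by Fermat 19^(-1) ≡ 19^{71} ≡ 50 (mod 73). Verify: 19 × 50 = 950 ≡ 1 (mod 73)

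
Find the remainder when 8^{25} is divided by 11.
By Fermat: 8^{10} ≡ 1 (mod 11). 25 = 2×10 + 5. So 8^{25} ≡ 8^{5} ≡ 10 (mod 11)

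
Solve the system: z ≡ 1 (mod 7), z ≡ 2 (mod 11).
M = 7 × 11 = 77. M₁ = 11, y₁ ≡ 2 (mod 7). M₂ = 7, y₂ ≡ 8 (mod 11). z = 1×11×2 + 2×7×8 ≡ 57 (mod 77)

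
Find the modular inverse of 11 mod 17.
Since 17 is prime, by Fermat 11^(-1) ≡ 11^{15} ≡ 14 (mod 17). Verify: 11 × 14 = 154 ≡ 1 (mod 17)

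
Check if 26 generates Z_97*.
ord_97(26) divides 96. For each prime q|96: 26^{48}≡96, 26^{32}≡61, none ≡ 1. So 26 has order 96 and is a primitive root mod 97.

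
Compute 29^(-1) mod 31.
Since 31 is prime, by Fermat 29^(-1) ≡ 29^{29} ≡ 15 mod 31. Verify: 29 × 15 = 435 ≡ 1 mod 31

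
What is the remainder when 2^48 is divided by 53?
By repeated squaring (mod 53): 2^{1}≡2, 2^{2}≡4, 2^{4}≡16, 2^{8}≡44, 2^{16}≡28, 2^{32}≡42. Then 2^{48} = 2^{32+16} ≡ 42 × 28 ≡ 10 (mod 53)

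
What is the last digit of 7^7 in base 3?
Using Fermat: 7^{2} ≡ 1 mod 3. 7 ≡ 1 mod 2. So 7^{7} ≡ 7^{1} ≡ 1 mod 3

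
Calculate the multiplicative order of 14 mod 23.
Powers of 14 mod 23: 14^1≡14, 14^2≡12, 14^3≡7, 14^4≡6, 14^5≡15, 14^6≡3, 14^7≡19, 14^8≡13, 14^9≡21, 14^10≡18, 14^11≡22, 14^12≡9, 14^13≡11, 14^14≡16, 14^15≡17, 14^16≡8, 14^17≡20, 14^18≡4, 14^19≡10, 14^20≡2, 14^21≡5, 14^22≡1. So the order of 14 is 22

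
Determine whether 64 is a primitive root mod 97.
64^{8} ≡ 1 (mod 97) and 8 < 96, so ord_97(64) = 8 ≠ 96 and 64 is not a primitive root.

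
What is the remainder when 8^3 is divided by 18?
8^{3} = 512 ≡ 8 (mod 18)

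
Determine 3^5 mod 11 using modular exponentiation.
By repeated squaring mod 11: 3^{1}≡3, 3^{2}≡9, 3^{4}≡4. Then 3^{5} = 3^{4+1} ≡ 4 × 3 ≡ 1 mod 11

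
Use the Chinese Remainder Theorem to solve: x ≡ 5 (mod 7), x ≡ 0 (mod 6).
M = 7 × 6 = 42. M₁ = 6, y₁ ≡ 6 (mod 7). M₂ = 7, y₂ ≡ 1 (mod 6). x = 5×6×6 + 0×7×1 ≡ 12 (mod 42)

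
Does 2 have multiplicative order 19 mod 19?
Powers of 2 mod 19: 2^1≡2, 2^2≡4, 2^3≡8, 2^4≡16, 2^5≡13, 2^6≡7, 2^7≡14, 2^8≡9, 2^9≡18, 2^10≡17, 2^11≡15, 2^12≡11, 2^13≡3, 2^14≡6, 2^15≡12, 2^16≡5, 2^17≡10, 2^18≡1. Already 2^18≡1, so the order is 18 < 19. No, the actual order is 18.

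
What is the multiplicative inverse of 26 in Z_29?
Since 29 is prime, by Fermat 26^(-1) ≡ 26^{27} ≡ 19 mod 29. Verify: 26 × 19 = 494 ≡ 1 mod 29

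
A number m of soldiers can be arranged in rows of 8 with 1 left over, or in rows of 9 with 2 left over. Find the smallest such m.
M = 8 × 9 = 72. M₁ = 9, y₁ ≡ 1 (mod 8). M₂ = 8, y₂ ≡ 8 (mod 9). m = 1×9×1 + 2×8×8 ≡ 65 (mod 72)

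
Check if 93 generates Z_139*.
ord_139(93) divides 138. For each prime q|138: 93^{69}≡138, 93^{46}≡96, 93^{6}≡45, none ≡ 1. So 93 has order 138 and is a primitive root mod 139.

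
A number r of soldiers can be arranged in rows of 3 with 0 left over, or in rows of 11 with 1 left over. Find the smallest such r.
M = 3 × 11 = 33. M₁ = 11, y₁ ≡ 2 (mod 3). M₂ = 3, y₂ ≡ 4 (mod 11). r = 0×11×2 + 1×3×4 ≡ 12 (mod 33)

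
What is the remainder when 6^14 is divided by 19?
By repeated squaring (mod 19): 6^{1}≡6, 6^{2}≡17, 6^{4}≡4, 6^{8}≡16. Then 6^{14} = 6^{8+4+2} ≡ 16 × 4 × 17 ≡ 5 (mod 19)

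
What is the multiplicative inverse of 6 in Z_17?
Since 17 is prime, by Fermat 6^(-1) ≡ 6^{15} ≡ 3 mod 17. Verify: 6 × 3 = 18 ≡ 1 mod 17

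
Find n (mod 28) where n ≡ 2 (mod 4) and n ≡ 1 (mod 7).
M = 4 × 7 = 28. M₁ = 7, y₁ ≡ 3 (mod 4). M₂ = 4, y₂ ≡ 2 (mod 7). n = 2×7×3 + 1×4×2 ≡ 22 (mod 28)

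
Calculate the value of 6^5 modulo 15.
By repeated squaring mod 15: 6^{1}≡6, 6^{2}≡6, 6^{4}≡6. Then 6^{5} = 6^{4+1} ≡ 6 × 6 ≡ 6 mod 15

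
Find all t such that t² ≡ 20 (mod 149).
The square roots of 20 mod 149 are 136 and 13. Verify: 136² = 18496 ≡ 20 (mod 149)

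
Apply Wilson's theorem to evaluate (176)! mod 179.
(178)! = (176)! × (177) × (178) ≡ -1 (mod 179). So (176)! ≡ -1 × [(178)(177)]^(-1) ≡ 89 (mod 179)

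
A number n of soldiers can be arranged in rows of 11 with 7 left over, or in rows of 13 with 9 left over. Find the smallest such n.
M = 11 × 13 = 143. M₁ = 13, y₁ ≡ 6 (mod 11). M₂ = 11, y₂ ≡ 6 (mod 13). n = 7×13×6 + 9×11×6 ≡ 139 (mod 143)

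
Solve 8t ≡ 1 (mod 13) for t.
Since 13 is prime, by Fermat 8^(-1) ≡ 8^{11} ≡ 5 (mod 13). Verify: 8 × 5 = 40 ≡ 1 (mod 13)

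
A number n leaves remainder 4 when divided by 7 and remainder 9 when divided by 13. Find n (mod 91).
M = 7 × 13 = 91. M₁ = 13, y₁ ≡ 6 (mod 7). M₂ = 7, y₂ ≡ 2 (mod 13). n = 4×13×6 + 9×7×2 ≡ 74 (mod 91)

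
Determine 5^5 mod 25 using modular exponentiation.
By repeated squaring mod 25: 5^{1}≡5, 5^{2}≡0, 5^{4}≡0. Then 5^{5} = 5^{4+1} ≡ 0 × 5 ≡ 0 mod 25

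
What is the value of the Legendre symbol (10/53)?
(10/53) = 10^{26} mod 53 = 1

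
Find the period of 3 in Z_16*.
Powers of 3 mod 16: 3^1≡3, 3^2≡9, 3^3≡11, 3^4≡1. Order = 4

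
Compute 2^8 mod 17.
By repeated squaring mod 17: 2^{1}≡2, 2^{2}≡4, 2^{4}≡16, 2^{8}≡1. So 2^{8} ≡ 1 mod 17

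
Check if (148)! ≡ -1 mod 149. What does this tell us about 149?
(148)! mod 149 = 148. Since this equals -1 mod 149, Wilson confirms 149 is prime.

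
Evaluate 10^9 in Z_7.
Using Fermat: 10^{6} ≡ 1 (mod 7). 9 ≡ 3 (mod 6). So 10^{9} ≡ 10^{3} ≡ 6 (mod 7)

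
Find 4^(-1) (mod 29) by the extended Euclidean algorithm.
Extended GCD: 4(-7) + 29(1) = 1. So 4^(-1) ≡ -7 ≡ 22 (mod 29). Verify: 4 × 22 = 88 ≡ 1 (mod 29)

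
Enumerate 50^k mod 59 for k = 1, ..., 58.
50^1, 50^2, ..., 50^{58} mod 59: [50, 22, 38, 12, 10, 28, 43, 26, 2, 41, 44, 17, 24, 20, 56, 27, 52, 4, 23, 29, 34, 48, 40, 53, 54, 45, 8, 46, 58, 9, 37, 21, 47, 49, 31, 16, 33, 57, 18, 15, 42, 35, 39, 3, 32, 7, 55, 36, 30, 25, 11, 19, 6, 5, 14, 51, 13, 1]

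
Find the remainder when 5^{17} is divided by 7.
By Fermat: 5^{6} ≡ 1 (mod 7). 17 = 2×6 + 5. So 5^{17} ≡ 5^{5} ≡ 3 (mod 7)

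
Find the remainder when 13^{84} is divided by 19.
By Fermat: 13^{18} ≡ 1 (mod 19). 84 = 4×18 + 12. So 13^{84} ≡ 13^{12} ≡ 7 (mod 19)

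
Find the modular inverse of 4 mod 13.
Since 13 is prime, by Fermat 4^(-1) ≡ 4^{11} ≡ 10 (mod 13). Verify: 4 × 10 = 40 ≡ 1 (mod 13)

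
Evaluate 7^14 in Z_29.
By repeated squaring mod 29: 7^{1}≡7, 7^{2}≡20, 7^{4}≡23, 7^{8}≡7. Then 7^{14} = 7^{8+4+2} ≡ 7 × 23 × 20 ≡ 1 mod 29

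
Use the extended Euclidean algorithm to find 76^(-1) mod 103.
Extended GCD: 76(-42) + 103(31) = 1. So 76^(-1) ≡ -42 ≡ 61 mod 103. Verify: 76 × 61 = 4636 ≡ 1 mod 103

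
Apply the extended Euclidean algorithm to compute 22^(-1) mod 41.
Extended GCD: 22(-13) + 41(7) = 1. So 22^(-1) ≡ -13 ≡ 28 mod 41. Verify: 22 × 28 = 616 ≡ 1 mod 41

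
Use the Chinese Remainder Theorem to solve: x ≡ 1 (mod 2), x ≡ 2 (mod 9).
M = 2 × 9 = 18. M₁ = 9, y₁ ≡ 1 (mod 2). M₂ = 2, y₂ ≡ 5 (mod 9). x = 1×9×1 + 2×2×5 ≡ 11 (mod 18)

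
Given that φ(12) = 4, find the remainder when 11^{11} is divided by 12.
By Euler: 11^{4} ≡ 1 (mod 12) since gcd(11, 12) = 1. 11 = 2×4 + 3. So 11^{11} ≡ 11^{3} ≡ 11 (mod 12)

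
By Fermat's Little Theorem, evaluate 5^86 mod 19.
By Fermat: 5^{18} ≡ 1 mod 19. 86 = 4×18 + 14. So 5^{86} ≡ 5^{14} ≡ 9 mod 19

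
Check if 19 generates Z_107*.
19^{53} ≡ 1 (mod 107) and 53 < 106, so ord_107(19) = 53 ≠ 106 and 19 is not a primitive root.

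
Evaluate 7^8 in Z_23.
By repeated squaring mod 23: 7^{1}≡7, 7^{2}≡3, 7^{4}≡9, 7^{8}≡12. So 7^{8} ≡ 12 mod 23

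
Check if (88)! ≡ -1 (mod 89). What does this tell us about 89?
(88)! mod 89 = 88. Since this equals -1 (mod 89), Wilson confirms 89 is prime.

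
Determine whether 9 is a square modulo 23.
By Euler's criterion: 9^{11} ≡ 1 mod 23. Since this equals 1, 9 is a QR.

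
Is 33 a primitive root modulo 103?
33^{51} ≡ 1 mod 103 and 51 < 102, so ord_103(33) = 51 ≠ 102 and 33 is not a primitive root.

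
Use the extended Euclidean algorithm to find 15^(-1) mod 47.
Extended GCD: 15(22) + 47(-7) = 1. So 15^(-1) ≡ 22 (mod 47). Verify: 15 × 22 = 330 ≡ 1 (mod 47)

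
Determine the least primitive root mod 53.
g = 2. Powers: [2, 4, 8, 16, 32, 11, 22, 44, 35, ...] generates all 52 non-zero residues.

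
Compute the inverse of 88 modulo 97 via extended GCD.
Extended GCD: 88(43) + 97(-39) = 1. So 88^(-1) ≡ 43 mod 97. Verify: 88 × 43 = 3784 ≡ 1 mod 97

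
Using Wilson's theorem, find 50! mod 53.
(52)! = (50)! × (51) × (52) ≡ -1 (mod 53). So (50)! ≡ -1 × [(52)(51)]^(-1) ≡ 26 (mod 53)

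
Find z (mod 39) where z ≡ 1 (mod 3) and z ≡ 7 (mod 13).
M = 3 × 13 = 39. M₁ = 13, y₁ ≡ 1 (mod 3). M₂ = 3, y₂ ≡ 9 (mod 13). z = 1×13×1 + 7×3×9 ≡ 7 (mod 39)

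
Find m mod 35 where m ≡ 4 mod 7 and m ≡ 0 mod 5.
M = 7 × 5 = 35. M₁ = 5, y₁ ≡ 3 mod 7. M₂ = 7, y₂ ≡ 3 mod 5. m = 4×5×3 + 0×7×3 ≡ 25 mod 35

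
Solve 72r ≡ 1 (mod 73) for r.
Since 73 is prime, by Fermat 72^(-1) ≡ 72^{71} ≡ 72 (mod 73). Verify: 72 × 72 = 5184 ≡ 1 (mod 73)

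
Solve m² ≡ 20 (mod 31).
The square roots of 20 mod 31 are 19 and 12. Verify: 19² = 361 ≡ 20 (mod 31)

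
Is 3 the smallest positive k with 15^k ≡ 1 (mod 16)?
Powers of 15 mod 16: 15^1≡15, 15^2≡1. Already 15^2≡1, so the order is 2 < 3. No, the actual order is 2.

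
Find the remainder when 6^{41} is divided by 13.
By Fermat: 6^{12} ≡ 1 mod 13. 41 = 3×12 + 5. So 6^{41} ≡ 6^{5} ≡ 2 mod 13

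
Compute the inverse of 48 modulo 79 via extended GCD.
Extended GCD: 48(28) + 79(-17) = 1. So 48^(-1) ≡ 28 mod 79. Verify: 48 × 28 = 1344 ≡ 1 mod 79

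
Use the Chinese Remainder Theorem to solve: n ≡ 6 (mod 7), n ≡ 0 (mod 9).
M = 7 × 9 = 63. M₁ = 9, y₁ ≡ 4 (mod 7). M₂ = 7, y₂ ≡ 4 (mod 9). n = 6×9×4 + 0×7×4 ≡ 27 (mod 63)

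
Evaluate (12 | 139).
(12/139) = 12^{69} mod 139 = -1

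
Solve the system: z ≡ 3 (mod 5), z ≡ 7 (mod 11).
M = 5 × 11 = 55. M₁ = 11, y₁ ≡ 1 (mod 5). M₂ = 5, y₂ ≡ 9 (mod 11). z = 3×11×1 + 7×5×9 ≡ 18 (mod 55)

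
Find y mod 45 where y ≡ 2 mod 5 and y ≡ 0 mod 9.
M = 5 × 9 = 45. M₁ = 9, y₁ ≡ 4 mod 5. M₂ = 5, y₂ ≡ 2 mod 9. y = 2×9×4 + 0×5×2 ≡ 27 mod 45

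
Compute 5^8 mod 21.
By repeated squaring (mod 21): 5^{1}≡5, 5^{2}≡4, 5^{4}≡16, 5^{8}≡4. So 5^{8} ≡ 4 (mod 21)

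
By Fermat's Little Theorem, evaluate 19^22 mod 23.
By Fermat's Little Theorem, 19^{22} ≡ 1 mod 23 since 23 is prime and gcd(19, 23) = 1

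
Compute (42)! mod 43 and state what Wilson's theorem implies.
(42)! mod 43 = 42. Since this equals -1 mod 43, Wilson confirms 43 is prime.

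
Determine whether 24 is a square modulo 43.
By Euler's criterion: 24^{21} ≡ 1 mod 43. Since this equals 1, 24 is a QR.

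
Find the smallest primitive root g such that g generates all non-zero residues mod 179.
g = 2. For each prime q|178: 2^{89}≡178, 2^{2}≡4, none ≡ 1, so ord_179(2) = 178 and 2 is a primitive root.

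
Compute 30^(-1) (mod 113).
Since 113 is prime, by Fermat 30^(-1) ≡ 30^{111} ≡ 49 (mod 113). Verify: 30 × 49 = 1470 ≡ 1 (mod 113)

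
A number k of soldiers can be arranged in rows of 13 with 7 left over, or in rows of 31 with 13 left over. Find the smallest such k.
M = 13 × 31 = 403. M₁ = 31, y₁ ≡ 8 (mod 13). M₂ = 13, y₂ ≡ 12 (mod 31). k = 7×31×8 + 13×13×12 ≡ 137 (mod 403)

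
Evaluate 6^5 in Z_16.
By repeated squaring mod 16: 6^{1}≡6, 6^{2}≡4, 6^{4}≡0. Then 6^{5} = 6^{4+1} ≡ 0 × 6 ≡ 0 mod 16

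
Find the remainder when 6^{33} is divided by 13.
By Fermat: 6^{12} ≡ 1 mod 13. 33 = 2×12 + 9. So 6^{33} ≡ 6^{9} ≡ 5 mod 13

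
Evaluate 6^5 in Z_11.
By repeated squaring mod 11: 6^{1}≡6, 6^{2}≡3, 6^{4}≡9. Then 6^{5} = 6^{4+1} ≡ 9 × 6 ≡ 10 mod 11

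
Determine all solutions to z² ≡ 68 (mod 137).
The square roots of 68 mod 137 are 94 and 43. Verify: 94² = 8836 ≡ 68 (mod 137)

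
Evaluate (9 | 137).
(9/137) = 9^{68} mod 137 = 1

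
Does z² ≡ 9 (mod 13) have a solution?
By Euler's criterion: 9^{6} ≡ 1 (mod 13). Since this equals 1, 9 is a QR.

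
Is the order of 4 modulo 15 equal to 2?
Powers of 4 mod 15: 4^1≡4, 4^2≡1. First k with 4^k≡1 is k=2. Yes, ord_15(4) = 2.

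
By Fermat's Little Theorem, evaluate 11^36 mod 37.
By Fermat's Little Theorem, 11^{36} ≡ 1 mod 37 since 37 is prime and gcd(11, 37) = 1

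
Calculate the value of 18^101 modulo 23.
Using Fermat: 18^{22} ≡ 1 mod 23. 101 ≡ 13 mod 22. So 18^{101} ≡ 18^{13} ≡ 2 mod 23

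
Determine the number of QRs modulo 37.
The squaring map on Z_37* is 2-to-1, so there are (36)/2 = 18 QRs.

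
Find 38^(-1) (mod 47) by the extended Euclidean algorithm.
Extended GCD: 38(-21) + 47(17) = 1. So 38^(-1) ≡ -21 ≡ 26 (mod 47). Verify: 38 × 26 = 988 ≡ 1 (mod 47)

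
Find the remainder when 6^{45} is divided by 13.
By Fermat: 6^{12} ≡ 1 mod 13. 45 = 3×12 + 9. So 6^{45} ≡ 6^{9} ≡ 5 mod 13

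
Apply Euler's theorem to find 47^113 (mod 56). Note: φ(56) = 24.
By Euler: 47^{24} ≡ 1 (mod 56) since gcd(47, 56) = 1. 113 = 4×24 + 17. So 47^{113} ≡ 47^{17} ≡ 31 (mod 56)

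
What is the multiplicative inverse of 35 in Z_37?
Since 37 is prime, by Fermat 35^(-1) ≡ 35^{35} ≡ 18 (mod 37). Verify: 35 × 18 = 630 ≡ 1 (mod 37)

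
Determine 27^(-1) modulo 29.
Since 29 is prime, by Fermat 27^(-1) ≡ 27^{27} ≡ 14 (mod 29). Verify: 27 × 14 = 378 ≡ 1 (mod 29)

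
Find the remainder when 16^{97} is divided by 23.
By Fermat: 16^{22} ≡ 1 (mod 23). 97 = 4×22 + 9. So 16^{97} ≡ 16^{9} ≡ 8 (mod 23)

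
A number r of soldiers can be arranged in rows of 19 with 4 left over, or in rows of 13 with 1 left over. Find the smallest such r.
M = 19 × 13 = 247. M₁ = 13, y₁ ≡ 3 mod 19. M₂ = 19, y₂ ≡ 11 mod 13. r = 4×13×3 + 1×19×11 ≡ 118 mod 247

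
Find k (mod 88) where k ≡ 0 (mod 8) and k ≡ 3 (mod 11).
M = 8 × 11 = 88. M₁ = 11, y₁ ≡ 3 (mod 8). M₂ = 8, y₂ ≡ 7 (mod 11). k = 0×11×3 + 3×8×7 ≡ 80 (mod 88)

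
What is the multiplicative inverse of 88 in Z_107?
Since 107 is prime, by Fermat 88^(-1) ≡ 88^{105} ≡ 45 (mod 107). Verify: 88 × 45 = 3960 ≡ 1 (mod 107)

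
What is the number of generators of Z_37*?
Number of primitive roots mod 37 = φ(p-1) = φ(36) = 12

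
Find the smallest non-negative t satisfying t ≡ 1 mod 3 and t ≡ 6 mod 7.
M = 3 × 7 = 21. M₁ = 7, y₁ ≡ 1 mod 3. M₂ = 3, y₂ ≡ 5 mod 7. t = 1×7×1 + 6×3×5 ≡ 13 mod 21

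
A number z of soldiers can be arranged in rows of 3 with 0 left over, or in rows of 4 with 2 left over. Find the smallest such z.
M = 3 × 4 = 12. M₁ = 4, y₁ ≡ 1 mod 3. M₂ = 3, y₂ ≡ 3 mod 4. z = 0×4×1 + 2×3×3 ≡ 6 mod 12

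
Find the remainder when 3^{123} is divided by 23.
By Fermat: 3^{22} ≡ 1 (mod 23). 123 = 5×22 + 13. So 3^{123} ≡ 3^{13} ≡ 9 (mod 23)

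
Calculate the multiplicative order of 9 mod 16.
Powers of 9 mod 16: 9^1≡9, 9^2≡1. ord_16(9) = 2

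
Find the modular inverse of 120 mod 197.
Since 197 is prime, by Fermat 120^(-1) ≡ 120^{195} ≡ 110 mod 197. Verify: 120 × 110 = 13200 ≡ 1 mod 197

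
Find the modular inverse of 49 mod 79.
Since 79 is prime, by Fermat 49^(-1) ≡ 49^{77} ≡ 50 mod 79. Verify: 49 × 50 = 2450 ≡ 1 mod 79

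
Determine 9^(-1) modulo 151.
Since 151 is prime, by Fermat 9^(-1) ≡ 9^{149} ≡ 84 mod 151. Verify: 9 × 84 = 756 ≡ 1 mod 151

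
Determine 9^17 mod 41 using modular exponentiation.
By repeated squaring mod 41: 9^{1}≡9, 9^{2}≡40, 9^{4}≡1, 9^{8}≡1, 9^{16}≡1. Then 9^{17} = 9^{16+1} ≡ 1 × 9 ≡ 9 mod 41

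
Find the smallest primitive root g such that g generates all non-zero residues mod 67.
g = 2. For each prime q|66: 2^{33}≡66, 2^{22}≡37, 2^{6}≡64, none ≡ 1, so ord_67(2) = 66 and 2 is a primitive root.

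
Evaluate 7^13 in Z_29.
By repeated squaring (mod 29): 7^{1}≡7, 7^{2}≡20, 7^{4}≡23, 7^{8}≡7. Then 7^{13} = 7^{8+4+1} ≡ 7 × 23 × 7 ≡ 25 (mod 29)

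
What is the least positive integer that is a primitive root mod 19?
g = 2. For each prime q|18: 2^{9}≡18, 2^{6}≡7, none ≡ 1, so ord_19(2) = 18 and 2 is a primitive root.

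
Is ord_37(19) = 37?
Powers of 19 mod 37: 19^1≡19, 19^2≡28, 19^3≡14, 19^4≡7, 19^5≡22, 19^6≡11, 19^7≡24, 19^8≡12, 19^9≡6, 19^10≡3, 19^11≡20, 19^12≡10, 19^13≡5, 19^14≡21, 19^15≡29, 19^16≡33, 19^17≡35, 19^18≡36, 19^19≡18, 19^20≡9, 19^21≡23, 19^22≡30, 19^23≡15, 19^24≡26, 19^25≡13, 19^26≡25, 19^27≡31, 19^28≡34, 19^29≡17, 19^30≡27, 19^31≡32, 19^32≡16, 19^33≡8, 19^34≡4, 19^35≡2, 19^36≡1. Already 19^36≡1, so the order is 36 < 37. No, the actual order is 36.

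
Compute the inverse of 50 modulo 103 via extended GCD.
Extended GCD: 50(-35) + 103(17) = 1. So 50^(-1) ≡ -35 ≡ 68 mod 103. Verify: 50 × 68 = 3400 ≡ 1 mod 103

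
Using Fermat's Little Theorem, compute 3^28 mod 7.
By Fermat: 3^{6} ≡ 1 mod 7. 28 = 4×6 + 4. So 3^{28} ≡ 3^{4} ≡ 4 mod 7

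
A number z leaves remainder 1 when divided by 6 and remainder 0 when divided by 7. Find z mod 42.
M = 6 × 7 = 42. M₁ = 7, y₁ ≡ 1 mod 6. M₂ = 6, y₂ ≡ 6 mod 7. z = 1×7×1 + 0×6×6 ≡ 7 mod 42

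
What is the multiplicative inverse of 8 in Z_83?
Since 83 is prime, by Fermat 8^(-1) ≡ 8^{81} ≡ 52 (mod 83). Verify: 8 × 52 = 416 ≡ 1 (mod 83)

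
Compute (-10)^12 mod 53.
By repeated squaring (mod 53): (-10)^{1}≡43, (-10)^{2}≡47, (-10)^{4}≡36, (-10)^{8}≡24. Then (-10)^{12} = (-10)^{8+4} ≡ 24 × 36 ≡ 16 (mod 53)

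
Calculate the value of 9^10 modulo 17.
By repeated squaring (mod 17): 9^{1}≡9, 9^{2}≡13, 9^{4}≡16, 9^{8}≡1. Then 9^{10} = 9^{8+2} ≡ 1 × 13 ≡ 13 (mod 17)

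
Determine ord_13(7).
Powers of 7 mod 13: 7^1≡7, 7^2≡10, 7^3≡5, 7^4≡9, 7^5≡11, 7^6≡12, 7^7≡6, 7^8≡3, 7^9≡8, 7^10≡4, 7^11≡2, 7^12≡1. ord_13(7) = 12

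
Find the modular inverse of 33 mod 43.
Since 43 is prime, by Fermat 33^(-1) ≡ 33^{41} ≡ 30 mod 43. Verify: 33 × 30 = 990 ≡ 1 mod 43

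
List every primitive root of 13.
There are φ(12) = 4 primitive roots mod 13: {2, 6, 7, 11}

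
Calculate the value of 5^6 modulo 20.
By repeated squaring mod 20: 5^{1}≡5, 5^{2}≡5, 5^{4}≡5. Then 5^{6} = 5^{4+2} ≡ 5 × 5 ≡ 5 mod 20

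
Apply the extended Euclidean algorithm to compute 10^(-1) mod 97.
Extended GCD: 10(-29) + 97(3) = 1. So 10^(-1) ≡ -29 ≡ 68 mod 97. Verify: 10 × 68 = 680 ≡ 1 mod 97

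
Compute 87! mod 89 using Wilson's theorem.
(88)! = (87)! × (88) ≡ -1 mod 89. So (87)! ≡ -1 × (88)^(-1) ≡ (-1)×(-1) = 1 mod 89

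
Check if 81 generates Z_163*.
81^{81} ≡ 1 (mod 163) and 81 < 162, so ord_163(81) = 81 ≠ 162 and 81 is not a primitive root.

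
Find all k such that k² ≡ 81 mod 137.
The square roots of 81 mod 137 are 128 and 9. Verify: 128² = 16384 ≡ 81 mod 137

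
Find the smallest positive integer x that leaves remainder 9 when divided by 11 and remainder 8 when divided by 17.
M = 11 × 17 = 187. M₁ = 17, y₁ ≡ 2 (mod 11). M₂ = 11, y₂ ≡ 14 (mod 17). x = 9×17×2 + 8×11×14 ≡ 42 (mod 187)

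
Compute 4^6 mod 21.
By repeated squaring mod 21: 4^{1}≡4, 4^{2}≡16, 4^{4}≡4. Then 4^{6} = 4^{4+2} ≡ 4 × 16 ≡ 1 mod 21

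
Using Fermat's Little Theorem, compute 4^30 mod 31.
By Fermat's Little Theorem, 4^{30} ≡ 1 mod 31 since 31 is prime and gcd(4, 31) = 1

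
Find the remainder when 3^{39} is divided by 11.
By Fermat: 3^{10} ≡ 1 (mod 11). 39 = 3×10 + 9. So 3^{39} ≡ 3^{9} ≡ 4 (mod 11)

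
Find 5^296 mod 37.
Using Fermat: 5^{36} ≡ 1 mod 37. 296 ≡ 8 mod 36. So 5^{296} ≡ 5^{8} ≡ 16 mod 37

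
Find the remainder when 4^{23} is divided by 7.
By Fermat: 4^{6} ≡ 1 mod 7. 23 = 3×6 + 5. So 4^{23} ≡ 4^{5} ≡ 2 mod 7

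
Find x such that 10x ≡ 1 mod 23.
Since 23 is prime, by Fermat 10^(-1) ≡ 10^{21} ≡ 7 mod 23. Verify: 10 × 7 = 70 ≡ 1 mod 23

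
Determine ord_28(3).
Powers of 3 mod 28: 3^1≡3, 3^2≡9, 3^3≡27, 3^4≡25, 3^5≡19, 3^6≡1. So the order of 3 is 6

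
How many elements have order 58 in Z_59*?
There are φ(59-1) = φ(58) = 28 primitive roots modulo 59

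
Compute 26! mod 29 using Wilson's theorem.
(28)! = (26)! × (27) × (28) ≡ -1 mod 29. So (26)! ≡ -1 × [(28)(27)]^(-1) ≡ 14 mod 29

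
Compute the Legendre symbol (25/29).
(25/29) = 25^{14} mod 29 = 1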